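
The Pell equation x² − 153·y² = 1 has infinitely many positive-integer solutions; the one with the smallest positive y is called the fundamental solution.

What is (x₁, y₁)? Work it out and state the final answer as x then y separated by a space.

√153 = [12; 2,1,2,2,2,1,2,24, …], period ℓ=8 (even) → k=7
step 0: (12, 1)  from 12·(1,0) + (0,1)
step 1: (25, 2)  from 2·(12,1) + (1,0)
…
step 4: (235, 19)  from 2·(99,8) + (37,3)
step 5: (569, 46)  from 2·(235,19) + (99,8)
step 6: (804, 65)  from 1·(569,46) + (235,19)
step 7: (2177, 176)  from 2·(804,65) + (569,46)
(x₁, y₁) = (2177, 176);  2177² − 153·176² = 1 ✓

2177 176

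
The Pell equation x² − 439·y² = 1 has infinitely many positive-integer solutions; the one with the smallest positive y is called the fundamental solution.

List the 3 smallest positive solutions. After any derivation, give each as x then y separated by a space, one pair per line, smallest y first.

440 21
387199 18480
340734680 16262379

√439 → a₀=20, period (1,19,1,40); ℓ=4 even so k=3
step 0: (20, 1)  from 20·(1,0) + (0,1)
step 1: (21, 1)  from 1·(20,1) + (1,0)
step 2: (419, 20)  from 19·(21,1) + (20,1)
step 3: (440, 21)  from 1·(419,20) + (21,1)
fundamental: x₁=440, y₁=21  (since 193600 − 439·441 = 1)
(440+21√439)^2 = 387199 + 18480√439
(440+21√439)^3 = 340734680 + 16262379√439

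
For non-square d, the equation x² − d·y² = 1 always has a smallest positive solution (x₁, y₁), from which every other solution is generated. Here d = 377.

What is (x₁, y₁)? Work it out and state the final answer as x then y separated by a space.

d=377: √d = [19; 2,2,2,38] (ℓ=4, even), read p_3/q_3
i=0: a=19 ⇒ p=19, q=1
…
i=2: a=2 ⇒ p=97, q=5
i=3: a=2 ⇒ p=233, q=12
(x₁, y₁) = (233, 12);  233² − 377·12² = 1 ✓

233 12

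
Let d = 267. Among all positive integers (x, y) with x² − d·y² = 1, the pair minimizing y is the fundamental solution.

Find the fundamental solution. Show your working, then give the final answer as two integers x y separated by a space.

2402 147

√267 = [16; 2,1,15,1,2,32, …], period ℓ=6 (even) → k=5
k=0  a_k=16  p_k/q_k = 16/1
k=1  a_k=2  p_k/q_k = 33/2
…
k=4  a_k=1  p_k/q_k = 817/50
k=5  a_k=2  p_k/q_k = 2402/147
fundamental: x₁=2402, y₁=147  (since 5769604 − 267·21609 = 1)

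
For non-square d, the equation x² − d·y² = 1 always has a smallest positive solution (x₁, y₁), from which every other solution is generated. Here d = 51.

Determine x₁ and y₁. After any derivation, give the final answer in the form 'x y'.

d=51: √d = [7; 7,14] (ℓ=2, even), read p_1/q_1
i=0: a=7 ⇒ p=7, q=1
i=1: a=7 ⇒ p=50, q=7
fundamental: x₁=50, y₁=7  (since 2500 − 51·49 = 1)

50 7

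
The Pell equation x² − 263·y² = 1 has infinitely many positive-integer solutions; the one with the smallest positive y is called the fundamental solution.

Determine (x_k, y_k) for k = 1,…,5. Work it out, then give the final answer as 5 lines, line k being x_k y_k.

[16; 4,1,1,1,1,15,1,1,1,1,4,32] for √263; ℓ=12 ⇒ convergent index 11
k=0  a_k=16  p_k/q_k = 16/1
…
k=2  a_k=1  p_k/q_k = 81/5
k=3  a_k=1  p_k/q_k = 146/9
k=4  a_k=1  p_k/q_k = 227/14
k=5  a_k=1  p_k/q_k = 373/23
k=6  a_k=15  p_k/q_k = 5822/359
…
k=9  a_k=1  p_k/q_k = 18212/1123
k=10  a_k=1  p_k/q_k = 30229/1864
k=11  a_k=4  p_k/q_k = 139128/8579
→ (139128, 8579).  Check: 139128²=19356600384, 263·8579²=19356600383, difference 1.
k=2:  x_2 = 139128·139128+263·8579·8579 = 38713200767,  y_2 = 139128·8579+8579·139128 = 2387158224
k=3:  x_3 = 139128·38713200767+263·8579·2387158224 = 10772180392483224,  y_3 = 139128·2387158224+8579·38713200767 = 664241098768765
k=4:  x_4 = 139128·10772180392483224+263·8579·664241098768765 = 2997423827252098776577,  y_4 = 139128·664241098768765+8579·10772180392483224 = 184829071176614315616
k=5:  x_5 = 139128·2997423827252098776577+263·8579·184829071176614315616 = 834051164465087816782726488,  y_5 = 139128·184829071176614315616+8579·2997423827252098776577 = 51429798028655751907276931

139128 8579
38713200767 2387158224
10772180392483224 664241098768765
2997423827252098776577 184829071176614315616
834051164465087816782726488 51429798028655751907276931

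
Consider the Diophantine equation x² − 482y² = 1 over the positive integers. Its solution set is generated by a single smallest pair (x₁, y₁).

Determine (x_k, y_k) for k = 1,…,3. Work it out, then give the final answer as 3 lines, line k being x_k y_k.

√482 = [21; 1,20,1,42, …], period ℓ=4 (even) → k=3
i=0: a=21 ⇒ p=21, q=1
i=1: a=1 ⇒ p=22, q=1
i=2: a=20 ⇒ p=461, q=21
i=3: a=1 ⇒ p=483, q=22
→ (483, 22).  Check: 483²=233289, 482·22²=233288, difference 1.
(483+22√482)^2 = 466577 + 21252√482
(483+22√482)^3 = 450712899 + 20529410√482

483 22
466577 21252
450712899 20529410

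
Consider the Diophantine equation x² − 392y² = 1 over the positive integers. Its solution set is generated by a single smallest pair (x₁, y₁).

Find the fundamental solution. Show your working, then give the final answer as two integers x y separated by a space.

99 5

[19; 1,3,1,38] for √392; ℓ=4 ⇒ convergent index 3
a_0=19:  p_0=19·1+0=19,  q_0=19·0+1=1
a_1=1:  p_1=1·19+1=20,  q_1=1·1+0=1
a_2=3:  p_2=3·20+19=79,  q_2=3·1+1=4
a_3=1:  p_3=1·79+20=99,  q_3=1·4+1=5
(x₁, y₁) = (99, 5);  99² − 392·5² = 1 ✓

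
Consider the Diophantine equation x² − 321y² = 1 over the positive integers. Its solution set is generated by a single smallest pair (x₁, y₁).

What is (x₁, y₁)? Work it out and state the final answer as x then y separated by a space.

d=321: √d = [17; 1,10,1,34] (ℓ=4, even), read p_3/q_3
a_0=17:  p_0=17·1+0=17,  q_0=17·0+1=1
…
a_2=10:  p_2=10·18+17=197,  q_2=10·1+1=11
a_3=1:  p_3=1·197+18=215,  q_3=1·11+1=12
(x₁, y₁) = (215, 12);  215² − 321·12² = 1 ✓

215 12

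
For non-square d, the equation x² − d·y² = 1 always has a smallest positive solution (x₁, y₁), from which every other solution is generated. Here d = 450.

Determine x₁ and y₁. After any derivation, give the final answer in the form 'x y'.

[21; 4,1,2,4,2,1,4,42] for √450; ℓ=8 ⇒ convergent index 7
k=0  a_k=21  p_k/q_k = 21/1
k=1  a_k=4  p_k/q_k = 85/4
k=2  a_k=1  p_k/q_k = 106/5
k=3  a_k=2  p_k/q_k = 297/14
k=4  a_k=4  p_k/q_k = 1294/61
k=5  a_k=2  p_k/q_k = 2885/136
k=6  a_k=1  p_k/q_k = 4179/197
k=7  a_k=4  p_k/q_k = 19601/924
→ (19601, 924).  Check: 19601²=384199201, 450·924²=384199200, difference 1.

19601 924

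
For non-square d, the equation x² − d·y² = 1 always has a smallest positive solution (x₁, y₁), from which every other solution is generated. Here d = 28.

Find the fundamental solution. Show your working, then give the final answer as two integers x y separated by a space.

127 24

[5; 3,2,3,10] for √28; ℓ=4 ⇒ convergent index 3
k=0  a_k=5  p_k/q_k = 5/1
…
k=2  a_k=2  p_k/q_k = 37/7
k=3  a_k=3  p_k/q_k = 127/24
→ (127, 24).  Check: 127²=16129, 28·24²=16128, difference 1.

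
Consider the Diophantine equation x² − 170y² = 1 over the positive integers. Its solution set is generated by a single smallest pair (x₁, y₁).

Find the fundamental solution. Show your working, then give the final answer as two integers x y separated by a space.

339 26

d=170: √d = [13; 26] (ℓ=1, odd), read p_1/q_1
i=0: a=13 ⇒ p=13, q=1
i=1: a=26 ⇒ p=339, q=26
(x₁, y₁) = (339, 26);  339² − 170·26² = 1 ✓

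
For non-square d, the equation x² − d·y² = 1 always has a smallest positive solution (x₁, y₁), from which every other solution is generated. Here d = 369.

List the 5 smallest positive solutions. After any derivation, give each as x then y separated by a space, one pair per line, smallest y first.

8396801 437120
141012534067201 7340819306240
2368108374136006451201 123278797782910239360
39769069528107045198367948801 2070295065004669620717268480
667865925565355162349028245713920001 34767711344252426473018978470025600

d=369: √d = [19; 4,1,3,2,7,4,7,2,3,1,4,38] (ℓ=12, even), read p_11/q_11
k=0  a_k=19  p_k/q_k = 19/1
k=1  a_k=4  p_k/q_k = 77/4
k=2  a_k=1  p_k/q_k = 96/5
k=3  a_k=3  p_k/q_k = 365/19
k=4  a_k=2  p_k/q_k = 826/43
k=5  a_k=7  p_k/q_k = 6147/320
…
k=7  a_k=7  p_k/q_k = 184045/9581
…
k=10  a_k=1  p_k/q_k = 1758061/91521
k=11  a_k=4  p_k/q_k = 8396801/437120
(x₁, y₁) = (8396801, 437120);  8396801² − 369·437120² = 1 ✓
(x_2, y_2) = (8396801·8396801 + 369·437120·437120, 8396801·437120 + 437120·8396801) = (141012534067201, 7340819306240)
(x_3, y_3) = (8396801·141012534067201 + 369·437120·7340819306240, 8396801·7340819306240 + 437120·141012534067201) = (2368108374136006451201, 123278797782910239360)
(x_4, y_4) = (8396801·2368108374136006451201 + 369·437120·123278797782910239360, 8396801·123278797782910239360 + 437120·2368108374136006451201) = (39769069528107045198367948801, 2070295065004669620717268480)
(x_5, y_5) = (8396801·39769069528107045198367948801 + 369·437120·2070295065004669620717268480, 8396801·2070295065004669620717268480 + 437120·39769069528107045198367948801) = (667865925565355162349028245713920001, 34767711344252426473018978470025600)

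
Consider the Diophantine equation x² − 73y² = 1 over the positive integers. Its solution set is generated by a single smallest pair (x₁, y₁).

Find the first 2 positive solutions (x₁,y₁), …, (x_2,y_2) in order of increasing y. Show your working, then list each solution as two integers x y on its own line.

2281249 267000
10408194000001 1218186966000

√73 → a₀=8, period (1,1,5,5,1,1,16); ℓ=7 odd so k=13
step 0: (8, 1)  from 8·(1,0) + (0,1)
…
step 9: (36406, 4261)  from 1·(18737,2193) + (17669,2068)
…
step 11: (1040241, 121751)  from 5·(200767,23498) + (36406,4261)
step 12: (1241008, 145249)  from 1·(1040241,121751) + (200767,23498)
step 13: (2281249, 267000)  from 1·(1241008,145249) + (1040241,121751)
→ (2281249, 267000).  Check: 2281249²=5204097000001, 73·267000²=5204097000000, difference 1.
n=2: (2281249,267000)∘(2281249,267000) = (2281249·2281249+73·267000·267000, 2281249·267000+267000·2281249) = (10408194000001,1218186966000)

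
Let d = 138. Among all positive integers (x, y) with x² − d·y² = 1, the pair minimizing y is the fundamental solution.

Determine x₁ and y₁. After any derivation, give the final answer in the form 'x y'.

d=138: √d = [11; 1,2,1,22] (ℓ=4, even), read p_3/q_3
step 0: (11, 1)  from 11·(1,0) + (0,1)
step 1: (12, 1)  from 1·(11,1) + (1,0)
step 2: (35, 3)  from 2·(12,1) + (11,1)
step 3: (47, 4)  from 1·(35,3) + (12,1)
→ (47, 4).  Check: 47²=2209, 138·4²=2208, difference 1.

47 4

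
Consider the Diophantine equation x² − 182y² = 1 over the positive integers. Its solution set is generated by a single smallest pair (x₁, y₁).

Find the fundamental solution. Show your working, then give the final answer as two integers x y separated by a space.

27 2

d=182: √d = [13; 2,26] (ℓ=2, even), read p_1/q_1
a_0=13:  p_0=13·1+0=13,  q_0=13·0+1=1
a_1=2:  p_1=2·13+1=27,  q_1=2·1+0=2
fundamental: x₁=27, y₁=2  (since 729 − 182·4 = 1)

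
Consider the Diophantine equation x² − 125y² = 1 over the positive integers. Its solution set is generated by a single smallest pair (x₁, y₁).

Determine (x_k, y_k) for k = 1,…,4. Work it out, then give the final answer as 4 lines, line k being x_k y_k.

d=125: √d = [11; 5,1,1,5,22] (ℓ=5, odd), read p_9/q_9
a_0=11:  p_0=11·1+0=11,  q_0=11·0+1=1
a_1=5:  p_1=5·11+1=56,  q_1=5·1+0=5
a_2=1:  p_2=1·56+11=67,  q_2=1·5+1=6
a_3=1:  p_3=1·67+56=123,  q_3=1·6+5=11
a_4=5:  p_4=5·123+67=682,  q_4=5·11+6=61
a_5=22:  p_5=22·682+123=15127,  q_5=22·61+11=1353
a_6=5:  p_6=5·15127+682=76317,  q_6=5·1353+61=6826
a_7=1:  p_7=1·76317+15127=91444,  q_7=1·6826+1353=8179
a_8=1:  p_8=1·91444+76317=167761,  q_8=1·8179+6826=15005
a_9=5:  p_9=5·167761+91444=930249,  q_9=5·15005+8179=83204
→ (930249, 83204).  Check: 930249²=865363202001, 125·83204²=865363202000, difference 1.
(930249+83204√125)^2 = 1730726404001 + 154800875592√125
(930249+83204√125)^3 = 3220013013190122249 + 288006719437081612√125
(930249+83204√125)^4 = 5990827771012465337616001 + 535835925499096664087184√125

930249 83204
1730726404001 154800875592
3220013013190122249 288006719437081612
5990827771012465337616001 535835925499096664087184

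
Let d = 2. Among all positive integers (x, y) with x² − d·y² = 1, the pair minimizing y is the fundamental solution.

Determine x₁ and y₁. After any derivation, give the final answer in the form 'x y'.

[1; 2] for √2; ℓ=1 ⇒ convergent index 1
step 0: (1, 1)  from 1·(1,0) + (0,1)
step 1: (3, 2)  from 2·(1,1) + (1,0)
→ (3, 2).  Check: 3²=9, 2·2²=8, difference 1.

3 2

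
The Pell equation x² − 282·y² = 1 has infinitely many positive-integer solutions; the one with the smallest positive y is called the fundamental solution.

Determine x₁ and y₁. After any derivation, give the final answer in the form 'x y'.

√282 → a₀=16, period (1,3,1,4,1,3,1,32); ℓ=8 even so k=7
step 0: (16, 1)  from 16·(1,0) + (0,1)
…
step 2: (67, 4)  from 3·(17,1) + (16,1)
…
step 5: (487, 29)  from 1·(403,24) + (84,5)
step 6: (1864, 111)  from 3·(487,29) + (403,24)
step 7: (2351, 140)  from 1·(1864,111) + (487,29)
(x₁, y₁) = (2351, 140);  2351² − 282·140² = 1 ✓

2351 140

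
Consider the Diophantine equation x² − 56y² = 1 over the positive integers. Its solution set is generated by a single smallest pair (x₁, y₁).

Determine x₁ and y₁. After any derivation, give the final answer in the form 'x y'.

15 2

√56 = [7; 2,14, …], period ℓ=2 (even) → k=1
i=0: a=7 ⇒ p=7, q=1
i=1: a=2 ⇒ p=15, q=2
→ (15, 2).  Check: 15²=225, 56·2²=224, difference 1.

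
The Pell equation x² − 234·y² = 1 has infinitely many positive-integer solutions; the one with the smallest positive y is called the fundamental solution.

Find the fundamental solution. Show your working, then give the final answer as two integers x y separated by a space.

5201 340

[15; 3,2,1,2,1,2,3,30] for √234; ℓ=8 ⇒ convergent index 7
step 0: (15, 1)  from 15·(1,0) + (0,1)
…
step 2: (107, 7)  from 2·(46,3) + (15,1)
…
step 4: (413, 27)  from 2·(153,10) + (107,7)
…
step 6: (1545, 101)  from 2·(566,37) + (413,27)
step 7: (5201, 340)  from 3·(1545,101) + (566,37)
→ (5201, 340).  Check: 5201²=27050401, 234·340²=27050400, difference 1.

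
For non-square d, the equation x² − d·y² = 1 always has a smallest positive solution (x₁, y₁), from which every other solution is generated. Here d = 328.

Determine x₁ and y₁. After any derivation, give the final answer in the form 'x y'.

163 9

[18; 9,36] for √328; ℓ=2 ⇒ convergent index 1
step 0: (18, 1)  from 18·(1,0) + (0,1)
step 1: (163, 9)  from 9·(18,1) + (1,0)
(x₁, y₁) = (163, 9);  163² − 328·9² = 1 ✓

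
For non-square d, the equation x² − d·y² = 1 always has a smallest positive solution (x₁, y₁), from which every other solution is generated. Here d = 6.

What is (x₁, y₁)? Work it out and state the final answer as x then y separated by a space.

√6 = [2; 2,4, …], period ℓ=2 (even) → k=1
a_0=2:  p_0=2·1+0=2,  q_0=2·0+1=1
a_1=2:  p_1=2·2+1=5,  q_1=2·1+0=2
(x₁, y₁) = (5, 2);  5² − 6·2² = 1 ✓

5 2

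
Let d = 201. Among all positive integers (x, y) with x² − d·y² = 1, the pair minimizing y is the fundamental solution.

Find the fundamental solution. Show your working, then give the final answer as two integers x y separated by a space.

[14; 5,1,1,1,2,…,1,5,28] for √201; ℓ=14 ⇒ convergent index 13
step 0: (14, 1)  from 14·(1,0) + (0,1)
…
step 7: (7670, 541)  from 8·(879,62) + (638,45)
…
step 11: (58085, 4097)  from 1·(33317,2350) + (24768,1747)
step 12: (91402, 6447)  from 1·(58085,4097) + (33317,2350)
step 13: (515095, 36332)  from 5·(91402,6447) + (58085,4097)
→ (515095, 36332).  Check: 515095²=265322859025, 201·36332²=265322859024, difference 1.

515095 36332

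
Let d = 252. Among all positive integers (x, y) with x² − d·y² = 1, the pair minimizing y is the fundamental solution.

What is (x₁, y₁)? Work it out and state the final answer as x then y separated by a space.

[15; 1,6,1,30] for √252; ℓ=4 ⇒ convergent index 3
a_0=15:  p_0=15·1+0=15,  q_0=15·0+1=1
a_1=1:  p_1=1·15+1=16,  q_1=1·1+0=1
a_2=6:  p_2=6·16+15=111,  q_2=6·1+1=7
a_3=1:  p_3=1·111+16=127,  q_3=1·7+1=8
→ (127, 8).  Check: 127²=16129, 252·8²=16128, difference 1.

127 8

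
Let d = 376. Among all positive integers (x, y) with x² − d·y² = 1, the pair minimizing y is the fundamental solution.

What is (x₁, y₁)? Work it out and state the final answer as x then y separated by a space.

√376 = [19; 2,1,1,3,1,…,1,2,38, …], period ℓ=16 (even) → k=15
a_0=19:  p_0=19·1+0=19,  q_0=19·0+1=1
…
a_3=1:  p_3=1·58+39=97,  q_3=1·3+2=5
a_4=3:  p_4=3·97+58=349,  q_4=3·5+3=18
a_5=1:  p_5=1·349+97=446,  q_5=1·18+5=23
a_6=2:  p_6=2·446+349=1241,  q_6=2·23+18=64
a_7=2:  p_7=2·1241+446=2928,  q_7=2·64+23=151
…
a_9=2:  p_9=2·12953+2928=28834,  q_9=2·668+151=1487
a_10=2:  p_10=2·28834+12953=70621,  q_10=2·1487+668=3642
a_11=1:  p_11=1·70621+28834=99455,  q_11=1·3642+1487=5129
a_12=3:  p_12=3·99455+70621=368986,  q_12=3·5129+3642=19029
…
a_14=1:  p_14=1·468441+368986=837427,  q_14=1·24158+19029=43187
a_15=2:  p_15=2·837427+468441=2143295,  q_15=2·43187+24158=110532
→ (2143295, 110532).  Check: 2143295²=4593713457025, 376·110532²=4593713457024, difference 1.

2143295 110532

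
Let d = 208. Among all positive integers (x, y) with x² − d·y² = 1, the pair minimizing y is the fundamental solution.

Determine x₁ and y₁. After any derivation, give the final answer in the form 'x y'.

649 45

d=208: √d = [14; 2,2,1,2,2,28] (ℓ=6, even), read p_5/q_5
k=0  a_k=14  p_k/q_k = 14/1
…
k=2  a_k=2  p_k/q_k = 72/5
…
k=4  a_k=2  p_k/q_k = 274/19
k=5  a_k=2  p_k/q_k = 649/45
→ (649, 45).  Check: 649²=421201, 208·45²=421200, difference 1.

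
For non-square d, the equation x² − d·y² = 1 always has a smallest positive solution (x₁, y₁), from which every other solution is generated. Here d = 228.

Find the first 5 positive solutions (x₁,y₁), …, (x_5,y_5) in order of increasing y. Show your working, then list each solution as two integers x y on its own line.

√228 = [15; 10,30, …], period ℓ=2 (even) → k=1
k=0  a_k=15  p_k/q_k = 15/1
k=1  a_k=10  p_k/q_k = 151/10
(x₁, y₁) = (151, 10);  151² − 228·10² = 1 ✓
k=2:  x_2 = 151·151+228·10·10 = 45601,  y_2 = 151·10+10·151 = 3020
k=3:  x_3 = 151·45601+228·10·3020 = 13771351,  y_3 = 151·3020+10·45601 = 912030
k=4:  x_4 = 151·13771351+228·10·912030 = 4158902401,  y_4 = 151·912030+10·13771351 = 275430040
k=5:  x_5 = 151·4158902401+228·10·275430040 = 1255974753751,  y_5 = 151·275430040+10·4158902401 = 83178960050

151 10
45601 3020
13771351 912030
4158902401 275430040
1255974753751 83178960050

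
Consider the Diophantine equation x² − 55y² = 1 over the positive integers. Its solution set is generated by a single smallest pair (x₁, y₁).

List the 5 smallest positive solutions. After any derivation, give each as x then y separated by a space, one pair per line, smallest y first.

[7; 2,2,2,14] for √55; ℓ=4 ⇒ convergent index 3
a_0=7:  p_0=7·1+0=7,  q_0=7·0+1=1
a_1=2:  p_1=2·7+1=15,  q_1=2·1+0=2
a_2=2:  p_2=2·15+7=37,  q_2=2·2+1=5
a_3=2:  p_3=2·37+15=89,  q_3=2·5+2=12
→ (89, 12).  Check: 89²=7921, 55·12²=7920, difference 1.
(89+12√55)^2 = 15841 + 2136√55
(89+12√55)^3 = 2819609 + 380196√55
(89+12√55)^4 = 501874561 + 67672752√55
(89+12√55)^5 = 89330852249 + 12045369660√55

89 12
15841 2136
2819609 380196
501874561 67672752
89330852249 12045369660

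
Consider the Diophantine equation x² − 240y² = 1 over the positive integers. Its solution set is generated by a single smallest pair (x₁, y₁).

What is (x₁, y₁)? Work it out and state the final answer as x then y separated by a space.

31 2

[15; 2,30] for √240; ℓ=2 ⇒ convergent index 1
step 0: (15, 1)  from 15·(1,0) + (0,1)
step 1: (31, 2)  from 2·(15,1) + (1,0)
→ (31, 2).  Check: 31²=961, 240·2²=960, difference 1.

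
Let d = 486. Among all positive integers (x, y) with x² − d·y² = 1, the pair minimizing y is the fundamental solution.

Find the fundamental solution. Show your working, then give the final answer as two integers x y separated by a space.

485 22

√486 → a₀=22, period (22,44); ℓ=2 even so k=1
step 0: (22, 1)  from 22·(1,0) + (0,1)
step 1: (485, 22)  from 22·(22,1) + (1,0)
(x₁, y₁) = (485, 22);  485² − 486·22² = 1 ✓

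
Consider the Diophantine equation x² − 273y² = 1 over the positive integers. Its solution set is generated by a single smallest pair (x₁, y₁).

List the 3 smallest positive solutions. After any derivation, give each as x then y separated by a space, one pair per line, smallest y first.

727 44
1057057 63976
1536960151 93021060

√273 → a₀=16, period (1,1,10,1,1,32); ℓ=6 even so k=5
i=0: a=16 ⇒ p=16, q=1
…
i=4: a=1 ⇒ p=380, q=23
i=5: a=1 ⇒ p=727, q=44
(x₁, y₁) = (727, 44);  727² − 273·44² = 1 ✓
n=2: (727,44)∘(727,44) = (727·727+273·44·44, 727·44+44·727) = (1057057,63976)
n=3: (1057057,63976)∘(727,44) = (727·1057057+273·44·63976, 727·63976+44·1057057) = (1536960151,93021060)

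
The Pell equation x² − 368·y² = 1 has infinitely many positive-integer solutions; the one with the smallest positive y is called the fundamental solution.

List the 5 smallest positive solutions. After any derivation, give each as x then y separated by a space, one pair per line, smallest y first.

1151 60
2649601 138120
6099380351 317952180
14040770918401 731925780240
32321848554778751 1684892828160300

√368 → a₀=19, period (5,2,5,38); ℓ=4 even so k=3
i=0: a=19 ⇒ p=19, q=1
i=1: a=5 ⇒ p=96, q=5
i=2: a=2 ⇒ p=211, q=11
i=3: a=5 ⇒ p=1151, q=60
fundamental: x₁=1151, y₁=60  (since 1324801 − 368·3600 = 1)
(1151+60√368)^2 = 2649601 + 138120√368
(1151+60√368)^3 = 6099380351 + 317952180√368
(1151+60√368)^4 = 14040770918401 + 731925780240√368
(1151+60√368)^5 = 32321848554778751 + 1684892828160300√368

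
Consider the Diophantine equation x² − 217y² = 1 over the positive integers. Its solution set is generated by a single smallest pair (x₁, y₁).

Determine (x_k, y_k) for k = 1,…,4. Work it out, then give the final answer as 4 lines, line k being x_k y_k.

3844063 260952
29553640695937 2006231855952
227212113429087499999 15424163293772565000
1746835356769087211376615937 118582910847096488831334048

d=217: √d = [14; 1,2,1,2,1,…,2,1,28] (ℓ=16, even), read p_15/q_15
i=0: a=14 ⇒ p=14, q=1
…
i=2: a=2 ⇒ p=44, q=3
i=3: a=1 ⇒ p=59, q=4
i=4: a=2 ⇒ p=162, q=11
…
i=6: a=1 ⇒ p=383, q=26
i=7: a=9 ⇒ p=3668, q=249
…
i=11: a=1 ⇒ p=293381, q=19916
…
i=13: a=1 ⇒ p=1034361, q=70217
i=14: a=2 ⇒ p=2809702, q=190735
i=15: a=1 ⇒ p=3844063, q=260952
(x₁, y₁) = (3844063, 260952);  3844063² − 217·260952² = 1 ✓
(3844063+260952√217)^2 = 29553640695937 + 2006231855952√217
(3844063+260952√217)^3 = 227212113429087499999 + 15424163293772565000√217
(3844063+260952√217)^4 = 1746835356769087211376615937 + 118582910847096488831334048√217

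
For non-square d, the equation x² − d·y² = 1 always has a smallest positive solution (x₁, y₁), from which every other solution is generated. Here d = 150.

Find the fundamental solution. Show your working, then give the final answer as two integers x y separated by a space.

49 4

√150 → a₀=12, period (4,24); ℓ=2 even so k=1
step 0: (12, 1)  from 12·(1,0) + (0,1)
step 1: (49, 4)  from 4·(12,1) + (1,0)
fundamental: x₁=49, y₁=4  (since 2401 − 150·16 = 1)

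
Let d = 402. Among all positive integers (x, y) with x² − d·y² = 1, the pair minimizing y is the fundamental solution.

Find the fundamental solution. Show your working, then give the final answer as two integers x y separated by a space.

√402 = [20; 20,40, …], period ℓ=2 (even) → k=1
a_0=20:  p_0=20·1+0=20,  q_0=20·0+1=1
a_1=20:  p_1=20·20+1=401,  q_1=20·1+0=20
(x₁, y₁) = (401, 20);  401² − 402·20² = 1 ✓

401 20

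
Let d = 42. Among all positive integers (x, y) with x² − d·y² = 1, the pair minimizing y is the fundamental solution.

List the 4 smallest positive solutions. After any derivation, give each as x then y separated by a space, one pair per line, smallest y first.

13 2
337 52
8749 1350
227137 35048

[6; 2,12] for √42; ℓ=2 ⇒ convergent index 1
i=0: a=6 ⇒ p=6, q=1
i=1: a=2 ⇒ p=13, q=2
(x₁, y₁) = (13, 2);  13² − 42·2² = 1 ✓
k=2:  x_2 = 13·13+42·2·2 = 337,  y_2 = 13·2+2·13 = 52
k=3:  x_3 = 13·337+42·2·52 = 8749,  y_3 = 13·52+2·337 = 1350
k=4:  x_4 = 13·8749+42·2·1350 = 227137,  y_4 = 13·1350+2·8749 = 35048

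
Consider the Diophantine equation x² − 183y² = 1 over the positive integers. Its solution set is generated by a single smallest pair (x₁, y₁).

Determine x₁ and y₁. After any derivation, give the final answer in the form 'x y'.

√183 = [13; 1,1,8,1,1,26, …], period ℓ=6 (even) → k=5
step 0: (13, 1)  from 13·(1,0) + (0,1)
step 1: (14, 1)  from 1·(13,1) + (1,0)
step 2: (27, 2)  from 1·(14,1) + (13,1)
…
step 4: (257, 19)  from 1·(230,17) + (27,2)
step 5: (487, 36)  from 1·(257,19) + (230,17)
(x₁, y₁) = (487, 36);  487² − 183·36² = 1 ✓

487 36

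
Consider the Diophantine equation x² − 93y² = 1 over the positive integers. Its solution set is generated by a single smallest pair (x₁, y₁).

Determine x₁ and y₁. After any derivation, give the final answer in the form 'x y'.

12151 1260

[9; 1,1,1,4,6,4,1,1,1,18] for √93; ℓ=10 ⇒ convergent index 9
step 0: (9, 1)  from 9·(1,0) + (0,1)
step 1: (10, 1)  from 1·(9,1) + (1,0)
step 2: (19, 2)  from 1·(10,1) + (9,1)
…
step 4: (135, 14)  from 4·(29,3) + (19,2)
step 5: (839, 87)  from 6·(135,14) + (29,3)
step 6: (3491, 362)  from 4·(839,87) + (135,14)
step 7: (4330, 449)  from 1·(3491,362) + (839,87)
step 8: (7821, 811)  from 1·(4330,449) + (3491,362)
step 9: (12151, 1260)  from 1·(7821,811) + (4330,449)
fundamental: x₁=12151, y₁=1260  (since 147646801 − 93·1587600 = 1)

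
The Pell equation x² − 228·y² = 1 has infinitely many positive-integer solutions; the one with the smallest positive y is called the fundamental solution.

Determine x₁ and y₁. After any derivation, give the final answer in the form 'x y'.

151 10

√228 = [15; 10,30, …], period ℓ=2 (even) → k=1
k=0  a_k=15  p_k/q_k = 15/1
k=1  a_k=10  p_k/q_k = 151/10
fundamental: x₁=151, y₁=10  (since 22801 − 228·100 = 1)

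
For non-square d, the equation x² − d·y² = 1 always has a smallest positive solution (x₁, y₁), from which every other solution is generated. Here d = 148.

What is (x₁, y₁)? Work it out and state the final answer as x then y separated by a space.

73 6

√148 = [12; 6,24, …], period ℓ=2 (even) → k=1
k=0  a_k=12  p_k/q_k = 12/1
k=1  a_k=6  p_k/q_k = 73/6
fundamental: x₁=73, y₁=6  (since 5329 − 148·36 = 1)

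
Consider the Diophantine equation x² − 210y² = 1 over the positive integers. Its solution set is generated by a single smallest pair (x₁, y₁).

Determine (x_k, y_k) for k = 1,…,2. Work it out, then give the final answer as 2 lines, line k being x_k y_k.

29 2
1681 116

√210 = [14; 2,28, …], period ℓ=2 (even) → k=1
k=0  a_k=14  p_k/q_k = 14/1
k=1  a_k=2  p_k/q_k = 29/2
(x₁, y₁) = (29, 2);  29² − 210·2² = 1 ✓
k=2:  x_2 = 29·29+210·2·2 = 1681,  y_2 = 29·2+2·29 = 116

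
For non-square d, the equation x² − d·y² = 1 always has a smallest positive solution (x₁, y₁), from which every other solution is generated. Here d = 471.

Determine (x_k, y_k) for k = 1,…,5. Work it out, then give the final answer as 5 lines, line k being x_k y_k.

7838695 361188
122890278606049 5662485139320
1926598824915678693415 88772987898323613612
30204041151744689101078780801 1391728752747293974319493360
473520532711948744867536551663095975 21818674431032810307068783683516788

√471 → a₀=21, period (1,2,2,1,3,…,2,1,42); ℓ=14 even so k=13
k=0  a_k=21  p_k/q_k = 21/1
k=1  a_k=1  p_k/q_k = 22/1
…
k=3  a_k=2  p_k/q_k = 152/7
k=4  a_k=1  p_k/q_k = 217/10
k=5  a_k=3  p_k/q_k = 803/37
k=6  a_k=4  p_k/q_k = 3429/158
k=7  a_k=14  p_k/q_k = 48809/2249
k=8  a_k=4  p_k/q_k = 198665/9154
k=9  a_k=3  p_k/q_k = 644804/29711
k=10  a_k=1  p_k/q_k = 843469/38865
k=11  a_k=2  p_k/q_k = 2331742/107441
k=12  a_k=2  p_k/q_k = 5506953/253747
k=13  a_k=1  p_k/q_k = 7838695/361188
(x₁, y₁) = (7838695, 361188);  7838695² − 471·361188² = 1 ✓
k=2:  x_2 = 7838695·7838695+471·361188·361188 = 122890278606049,  y_2 = 7838695·361188+361188·7838695 = 5662485139320
k=3:  x_3 = 7838695·122890278606049+471·361188·5662485139320 = 1926598824915678693415,  y_3 = 7838695·5662485139320+361188·122890278606049 = 88772987898323613612
k=4:  x_4 = 7838695·1926598824915678693415+471·361188·88772987898323613612 = 30204041151744689101078780801,  y_4 = 7838695·88772987898323613612+361188·1926598824915678693415 = 1391728752747293974319493360
k=5:  x_5 = 7838695·30204041151744689101078780801+471·361188·1391728752747293974319493360 = 473520532711948744867536551663095975,  y_5 = 7838695·1391728752747293974319493360+361188·30204041151744689101078780801 = 21818674431032810307068783683516788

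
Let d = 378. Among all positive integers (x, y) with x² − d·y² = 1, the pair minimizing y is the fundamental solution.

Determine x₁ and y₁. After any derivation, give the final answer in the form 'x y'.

[19; 2,3,1,4,1,3,2,38] for √378; ℓ=8 ⇒ convergent index 7
i=0: a=19 ⇒ p=19, q=1
…
i=2: a=3 ⇒ p=136, q=7
…
i=4: a=4 ⇒ p=836, q=43
…
i=6: a=3 ⇒ p=3869, q=199
i=7: a=2 ⇒ p=8749, q=450
(x₁, y₁) = (8749, 450);  8749² − 378·450² = 1 ✓

8749 450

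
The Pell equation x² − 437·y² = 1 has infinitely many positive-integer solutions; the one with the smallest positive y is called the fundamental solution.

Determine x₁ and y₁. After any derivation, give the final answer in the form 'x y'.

d=437: √d = [20; 1,9,2,9,1,40] (ℓ=6, even), read p_5/q_5
k=0  a_k=20  p_k/q_k = 20/1
k=1  a_k=1  p_k/q_k = 21/1
…
k=3  a_k=2  p_k/q_k = 439/21
k=4  a_k=9  p_k/q_k = 4160/199
k=5  a_k=1  p_k/q_k = 4599/220
fundamental: x₁=4599, y₁=220  (since 21150801 − 437·48400 = 1)

4599 220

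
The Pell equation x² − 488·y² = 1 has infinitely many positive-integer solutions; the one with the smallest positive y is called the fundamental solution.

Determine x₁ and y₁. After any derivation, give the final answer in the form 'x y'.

243 11

√488 → a₀=22, period (11,44); ℓ=2 even so k=1
a_0=22:  p_0=22·1+0=22,  q_0=22·0+1=1
a_1=11:  p_1=11·22+1=243,  q_1=11·1+0=11
(x₁, y₁) = (243, 11);  243² − 488·11² = 1 ✓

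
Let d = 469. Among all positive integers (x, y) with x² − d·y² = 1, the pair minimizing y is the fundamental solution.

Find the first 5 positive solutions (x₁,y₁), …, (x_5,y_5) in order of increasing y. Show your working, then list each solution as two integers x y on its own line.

137215 6336
37655912449 1738788480
10333912053241855 477175722560064
2835935484733506355201 130951333540419575040
778265775065082237004568575 35936974463020168255667136

√469 → a₀=21, period (1,1,1,10,6,10,1,1,1,42); ℓ=10 even so k=9
step 0: (21, 1)  from 21·(1,0) + (0,1)
…
step 2: (43, 2)  from 1·(22,1) + (21,1)
…
step 4: (693, 32)  from 10·(65,3) + (43,2)
…
step 8: (90069, 4159)  from 1·(47146,2177) + (42923,1982)
step 9: (137215, 6336)  from 1·(90069,4159) + (47146,2177)
→ (137215, 6336).  Check: 137215²=18827956225, 469·6336²=18827956224, difference 1.
n=2: (137215,6336)∘(137215,6336) = (137215·137215+469·6336·6336, 137215·6336+6336·137215) = (37655912449,1738788480)
n=3: (37655912449,1738788480)∘(137215,6336) = (137215·37655912449+469·6336·1738788480, 137215·1738788480+6336·37655912449) = (10333912053241855,477175722560064)
n=4: (10333912053241855,477175722560064)∘(137215,6336) = (137215·10333912053241855+469·6336·477175722560064, 137215·477175722560064+6336·10333912053241855) = (2835935484733506355201,130951333540419575040)
n=5: (2835935484733506355201,130951333540419575040)∘(137215,6336) = (137215·2835935484733506355201+469·6336·130951333540419575040, 137215·130951333540419575040+6336·2835935484733506355201) = (778265775065082237004568575,35936974463020168255667136)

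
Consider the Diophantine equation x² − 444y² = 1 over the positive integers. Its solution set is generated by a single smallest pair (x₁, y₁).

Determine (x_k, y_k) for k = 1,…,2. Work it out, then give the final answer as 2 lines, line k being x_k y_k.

295 14
174049 8260

[21; 14,42] for √444; ℓ=2 ⇒ convergent index 1
a_0=21:  p_0=21·1+0=21,  q_0=21·0+1=1
a_1=14:  p_1=14·21+1=295,  q_1=14·1+0=14
→ (295, 14).  Check: 295²=87025, 444·14²=87024, difference 1.
(x_2, y_2) = (295·295 + 444·14·14, 295·14 + 14·295) = (174049, 8260)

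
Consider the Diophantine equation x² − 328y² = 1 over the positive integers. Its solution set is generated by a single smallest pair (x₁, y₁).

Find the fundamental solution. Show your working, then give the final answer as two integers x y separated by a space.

163 9

√328 = [18; 9,36, …], period ℓ=2 (even) → k=1
a_0=18:  p_0=18·1+0=18,  q_0=18·0+1=1
a_1=9:  p_1=9·18+1=163,  q_1=9·1+0=9
(x₁, y₁) = (163, 9);  163² − 328·9² = 1 ✓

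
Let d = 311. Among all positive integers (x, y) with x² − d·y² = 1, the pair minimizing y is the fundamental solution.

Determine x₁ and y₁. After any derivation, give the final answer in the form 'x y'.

16883880 957397

√311 → a₀=17, period (1,1,1,2,1,…,1,1,34); ℓ=16 even so k=15
step 0: (17, 1)  from 17·(1,0) + (0,1)
step 1: (18, 1)  from 1·(17,1) + (1,0)
step 2: (35, 2)  from 1·(18,1) + (17,1)
step 3: (53, 3)  from 1·(35,2) + (18,1)
step 4: (141, 8)  from 2·(53,3) + (35,2)
step 5: (194, 11)  from 1·(141,8) + (53,3)
step 6: (1305, 74)  from 6·(194,11) + (141,8)
step 7: (4109, 233)  from 3·(1305,74) + (194,11)
step 8: (71158, 4035)  from 17·(4109,233) + (1305,74)
step 9: (217583, 12338)  from 3·(71158,4035) + (4109,233)
step 10: (1376656, 78063)  from 6·(217583,12338) + (71158,4035)
…
step 12: (4565134, 258865)  from 2·(1594239,90401) + (1376656,78063)
step 13: (6159373, 349266)  from 1·(4565134,258865) + (1594239,90401)
step 14: (10724507, 608131)  from 1·(6159373,349266) + (4565134,258865)
step 15: (16883880, 957397)  from 1·(10724507,608131) + (6159373,349266)
→ (16883880, 957397).  Check: 16883880²=285065403854400, 311·957397²=285065403854399, difference 1.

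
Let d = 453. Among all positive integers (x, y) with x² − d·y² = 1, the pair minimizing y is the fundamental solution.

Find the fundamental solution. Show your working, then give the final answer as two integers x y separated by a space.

1653751 77700

√453 → a₀=21, period (3,1,1,10,14,10,1,1,3,42); ℓ=10 even so k=9
k=0  a_k=21  p_k/q_k = 21/1
k=1  a_k=3  p_k/q_k = 64/3
k=2  a_k=1  p_k/q_k = 85/4
k=3  a_k=1  p_k/q_k = 149/7
k=4  a_k=10  p_k/q_k = 1575/74
k=5  a_k=14  p_k/q_k = 22199/1043
k=6  a_k=10  p_k/q_k = 223565/10504
…
k=8  a_k=1  p_k/q_k = 469329/22051
k=9  a_k=3  p_k/q_k = 1653751/77700
→ (1653751, 77700).  Check: 1653751²=2734892370001, 453·77700²=2734892370000, difference 1.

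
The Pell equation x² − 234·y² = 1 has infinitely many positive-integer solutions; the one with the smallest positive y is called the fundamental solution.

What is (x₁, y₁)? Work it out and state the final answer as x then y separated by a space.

d=234: √d = [15; 3,2,1,2,1,2,3,30] (ℓ=8, even), read p_7/q_7
step 0: (15, 1)  from 15·(1,0) + (0,1)
…
step 5: (566, 37)  from 1·(413,27) + (153,10)
step 6: (1545, 101)  from 2·(566,37) + (413,27)
step 7: (5201, 340)  from 3·(1545,101) + (566,37)
→ (5201, 340).  Check: 5201²=27050401, 234·340²=27050400, difference 1.

5201 340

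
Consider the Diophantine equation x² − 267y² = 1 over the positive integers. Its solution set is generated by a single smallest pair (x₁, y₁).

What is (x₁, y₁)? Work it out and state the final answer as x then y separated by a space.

d=267: √d = [16; 2,1,15,1,2,32] (ℓ=6, even), read p_5/q_5
k=0  a_k=16  p_k/q_k = 16/1
…
k=2  a_k=1  p_k/q_k = 49/3
k=3  a_k=15  p_k/q_k = 768/47
k=4  a_k=1  p_k/q_k = 817/50
k=5  a_k=2  p_k/q_k = 2402/147
→ (2402, 147).  Check: 2402²=5769604, 267·147²=5769603, difference 1.

2402 147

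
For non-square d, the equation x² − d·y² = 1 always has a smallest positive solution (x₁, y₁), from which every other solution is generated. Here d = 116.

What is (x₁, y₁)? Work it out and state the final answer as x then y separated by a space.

[10; 1,3,2,1,4,1,2,3,1,20] for √116; ℓ=10 ⇒ convergent index 9
k=0  a_k=10  p_k/q_k = 10/1
k=1  a_k=1  p_k/q_k = 11/1
k=2  a_k=3  p_k/q_k = 43/4
k=3  a_k=2  p_k/q_k = 97/9
k=4  a_k=1  p_k/q_k = 140/13
…
k=7  a_k=2  p_k/q_k = 2251/209
k=8  a_k=3  p_k/q_k = 7550/701
k=9  a_k=1  p_k/q_k = 9801/910
→ (9801, 910).  Check: 9801²=96059601, 116·910²=96059600, difference 1.

9801 910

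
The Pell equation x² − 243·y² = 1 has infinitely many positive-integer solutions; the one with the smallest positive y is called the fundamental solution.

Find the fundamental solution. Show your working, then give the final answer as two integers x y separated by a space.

√243 → a₀=15, period (1,1,2,3,15,3,2,1,1,30); ℓ=10 even so k=9
i=0: a=15 ⇒ p=15, q=1
i=1: a=1 ⇒ p=16, q=1
i=2: a=1 ⇒ p=31, q=2
i=3: a=2 ⇒ p=78, q=5
i=4: a=3 ⇒ p=265, q=17
i=5: a=15 ⇒ p=4053, q=260
i=6: a=3 ⇒ p=12424, q=797
i=7: a=2 ⇒ p=28901, q=1854
i=8: a=1 ⇒ p=41325, q=2651
i=9: a=1 ⇒ p=70226, q=4505
(x₁, y₁) = (70226, 4505);  70226² − 243·4505² = 1 ✓

70226 4505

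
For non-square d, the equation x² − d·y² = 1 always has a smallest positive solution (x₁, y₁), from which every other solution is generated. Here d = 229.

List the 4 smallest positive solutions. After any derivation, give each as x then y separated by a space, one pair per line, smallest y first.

d=229: √d = [15; 7,1,1,7,30] (ℓ=5, odd), read p_9/q_9
a_0=15:  p_0=15·1+0=15,  q_0=15·0+1=1
…
a_2=1:  p_2=1·106+15=121,  q_2=1·7+1=8
…
a_4=7:  p_4=7·227+121=1710,  q_4=7·15+8=113
a_5=30:  p_5=30·1710+227=51527,  q_5=30·113+15=3405
…
a_8=1:  p_8=1·413926+362399=776325,  q_8=1·27353+23948=51301
a_9=7:  p_9=7·776325+413926=5848201,  q_9=7·51301+27353=386460
→ (5848201, 386460).  Check: 5848201²=34201454936401, 229·386460²=34201454936400, difference 1.
(x_2, y_2) = (5848201·5848201 + 229·386460·386460, 5848201·386460 + 386460·5848201) = (68402909872801, 4520191516920)
(x_3, y_3) = (5848201·68402909872801 + 229·386460·4520191516920, 5848201·4520191516920 + 386460·68402909872801) = (800067931842043513801, 52869977098885735380)
(x_4, y_4) = (5848201·800067931842043513801 + 229·386460·52869977098885735380, 5848201·52869977098885735380 + 386460·800067931842043513801) = (9357916158133073035999171201, 618388505879356792878585840)

5848201 386460
68402909872801 4520191516920
800067931842043513801 52869977098885735380
9357916158133073035999171201 618388505879356792878585840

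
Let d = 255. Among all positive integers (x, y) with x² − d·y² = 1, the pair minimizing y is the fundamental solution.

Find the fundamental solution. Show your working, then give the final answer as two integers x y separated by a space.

[15; 1,30] for √255; ℓ=2 ⇒ convergent index 1
i=0: a=15 ⇒ p=15, q=1
i=1: a=1 ⇒ p=16, q=1
fundamental: x₁=16, y₁=1  (since 256 − 255·1 = 1)

16 1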